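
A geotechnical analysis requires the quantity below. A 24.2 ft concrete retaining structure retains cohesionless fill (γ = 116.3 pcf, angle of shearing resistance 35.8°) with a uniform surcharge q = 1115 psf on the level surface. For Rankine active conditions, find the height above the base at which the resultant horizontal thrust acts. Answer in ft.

9.85 ft

K_a = 0.2619.
Triangular part P₁ = ½K_aγH² = 8918 at H/3 = 8.067 ft; rectangular part P₂ = K_a q H = 7066 at H/2 = 12.10 ft.
ȳ = (P₁·8.067 + P₂·12.10)/(P₁+P₂) = 9.850 ft.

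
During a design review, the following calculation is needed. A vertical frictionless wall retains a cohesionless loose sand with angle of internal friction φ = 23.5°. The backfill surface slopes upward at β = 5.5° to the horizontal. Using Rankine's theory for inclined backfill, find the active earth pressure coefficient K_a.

0.438

K_a = cos β · (cos β − √(cos²β − cos²φ)) / (cos β + √(cos²β − cos²φ)).
cos β = 0.9954, cos φ = 0.9171, √(cos²β − cos²φ) = 0.3871.
K_a = 0.9954 × (0.9954 − 0.3871)/(0.9954 + 0.3871) = 0.4380.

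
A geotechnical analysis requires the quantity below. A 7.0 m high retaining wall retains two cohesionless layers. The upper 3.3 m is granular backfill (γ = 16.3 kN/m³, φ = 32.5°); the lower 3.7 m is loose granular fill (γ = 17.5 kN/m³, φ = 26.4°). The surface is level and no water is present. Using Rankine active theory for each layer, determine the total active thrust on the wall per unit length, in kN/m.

K_a1 = tan²(45°−32.5°/2) = 0.3010; K_a2 = tan²(45°−26.4°/2) = 0.3844.
Layer 1: σ at base = K_a1 γ₁ h₁ = 16.19 kPa; P₁ = ½×16.19×3.3 = 26.71.
Layer 2: σ_v at top = γ₁h₁ = 53.79; σ_h top = K_a2×53.79 = 20.68; σ_h base = K_a2×(53.79+17.5×3.7) = 45.57.
P₂ = ½(20.68+45.57)×3.7 = 122.6. Total P_a = 26.71+122.6 = 149.3 kN/m.

149 kN/m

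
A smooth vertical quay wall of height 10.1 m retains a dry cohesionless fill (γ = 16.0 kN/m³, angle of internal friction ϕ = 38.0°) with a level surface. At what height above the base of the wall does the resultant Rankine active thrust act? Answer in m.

K_a = 0.2379.
The pressure distribution is triangular, so the resultant acts at H/3 above the base = 10.1/3 = 3.367 m.

3.37 m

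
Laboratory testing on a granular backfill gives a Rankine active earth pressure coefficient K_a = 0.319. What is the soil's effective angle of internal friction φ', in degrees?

K_a = tan²(45° − φ/2) ⇒ 45° − φ/2 = arctan(√0.319) = 29.46°.
φ = 2(45° − 29.46°) = 31.08°.

31.1°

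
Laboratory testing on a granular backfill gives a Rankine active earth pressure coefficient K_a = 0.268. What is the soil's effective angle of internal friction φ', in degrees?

K_a = tan²(45° − φ/2) ⇒ 45° − φ/2 = arctan(√0.268) = 27.37°.
φ = 2(45° − 27.37°) = 35.26°.

35.3°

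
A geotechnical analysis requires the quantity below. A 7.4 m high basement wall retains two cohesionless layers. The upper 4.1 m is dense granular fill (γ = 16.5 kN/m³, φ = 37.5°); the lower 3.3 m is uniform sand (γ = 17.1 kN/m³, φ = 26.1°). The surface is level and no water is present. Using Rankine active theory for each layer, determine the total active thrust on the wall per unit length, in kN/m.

K_a1 = tan²(45°−37.5°/2) = 0.2432; K_a2 = tan²(45°−26.1°/2) = 0.3889.
Layer 1: σ at base = K_a1 γ₁ h₁ = 16.45 kPa; P₁ = ½×16.45×4.1 = 33.73.
Layer 2: σ_v at top = γ₁h₁ = 67.65; σ_h top = K_a2×67.65 = 26.31; σ_h base = K_a2×(67.65+17.1×3.3) = 48.26.
P₂ = ½(26.31+48.26)×3.3 = 123.0. Total P_a = 33.73+123.0 = 156.8 kN/m.

157 kN/m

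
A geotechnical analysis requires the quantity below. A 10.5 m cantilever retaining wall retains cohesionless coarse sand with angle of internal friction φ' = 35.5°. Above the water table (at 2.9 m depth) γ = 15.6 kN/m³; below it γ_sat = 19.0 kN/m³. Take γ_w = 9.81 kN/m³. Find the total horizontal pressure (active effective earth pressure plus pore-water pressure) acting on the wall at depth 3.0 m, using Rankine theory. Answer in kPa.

13.2 kPa

K_a = (1 − sin φ)/(1 + sin φ) = 0.2653.
γ' = 19.0 − 9.81 = 9.190 kN/m³.
Effective vertical stress at 3.0 m: σ'_v = 15.6×2.9 + 9.190×0.100 = 46.16 kPa.
σ'_h = K_a σ'_v = 0.2653 × 46.16 = 12.24 kPa; u = γ_w × 0.100 = 0.9810 kPa.
Total σ_h = 12.24 + 0.9810 = 13.23 kPa.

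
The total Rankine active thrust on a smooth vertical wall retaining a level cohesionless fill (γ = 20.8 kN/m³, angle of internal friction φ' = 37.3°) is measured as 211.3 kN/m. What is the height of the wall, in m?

K_a = 0.2453. P_a = ½ K_a γ H² ⇒ H = √(2P_a/(K_a γ)).
H = √(2×211.3/(0.2453×20.8)) = 9.100 m.

9.10 m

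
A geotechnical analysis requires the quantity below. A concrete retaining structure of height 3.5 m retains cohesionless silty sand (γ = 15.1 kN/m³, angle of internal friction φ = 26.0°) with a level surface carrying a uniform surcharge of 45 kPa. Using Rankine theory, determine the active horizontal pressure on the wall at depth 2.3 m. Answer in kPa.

31.1 kPa

K_a = (1 − sin φ)/(1 + sin φ) = 0.3905.
σ_v = γz + q = 15.1 × 2.3 + 45 = 79.73 kPa.
σ_h = K_a σ_v = 0.3905 × 79.73 = 31.13 kPa.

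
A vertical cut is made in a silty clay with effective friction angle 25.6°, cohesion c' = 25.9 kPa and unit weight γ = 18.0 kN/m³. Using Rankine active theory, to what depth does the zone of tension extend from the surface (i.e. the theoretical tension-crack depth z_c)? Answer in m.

4.57 m

K_a = tan²(45° − 25.6°/2) = 0.3966; √K_a = 0.6297.
The active pressure is zero where K_a γ z = 2c√K_a, so z_c = 2c/(γ√K_a) = 2×25.9/(18.0×0.6297) = 4.570 m.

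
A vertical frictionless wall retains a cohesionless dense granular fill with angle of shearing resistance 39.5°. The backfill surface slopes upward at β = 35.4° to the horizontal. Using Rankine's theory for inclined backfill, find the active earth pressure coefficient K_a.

K_a = cos β · (cos β − √(cos²β − cos²φ)) / (cos β + √(cos²β − cos²φ)).
cos β = 0.8151, cos φ = 0.7716, √(cos²β − cos²φ) = 0.2627.
K_a = 0.8151 × (0.8151 − 0.2627)/(0.8151 + 0.2627) = 0.4177.

0.418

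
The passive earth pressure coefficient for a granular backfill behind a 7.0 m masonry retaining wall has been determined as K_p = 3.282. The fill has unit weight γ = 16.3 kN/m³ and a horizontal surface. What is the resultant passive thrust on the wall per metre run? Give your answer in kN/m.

P = ½ K_p γ H² = 0.5 × 3.282 × 16.3 × 7.0² = 1311 kN/m.

1310 kN/m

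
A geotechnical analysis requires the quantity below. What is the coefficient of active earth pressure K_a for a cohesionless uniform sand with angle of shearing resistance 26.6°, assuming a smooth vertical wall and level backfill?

K_a = (1 − sin φ)/(1 + sin φ) = (1 − sin 26.6°)/(1 + sin 26.6°) = 0.3814.

0.381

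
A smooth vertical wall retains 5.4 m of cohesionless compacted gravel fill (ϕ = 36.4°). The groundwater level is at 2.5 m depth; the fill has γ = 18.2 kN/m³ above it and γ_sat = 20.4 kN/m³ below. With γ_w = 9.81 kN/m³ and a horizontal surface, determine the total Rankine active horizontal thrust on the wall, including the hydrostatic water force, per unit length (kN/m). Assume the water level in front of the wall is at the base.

101 kN/m

K_a = tan²(45° − φ/2) = 0.2552.
γ' = 20.4 − 9.81 = 10.59 kN/m³. Depth below WT = 2.9 m.
σ'_h at WT = K_a γ d_w = 11.61 kPa; at base = 11.61 + K_a γ' × 2.9 = 19.45 kPa.
P₁ (0–2.5 m) = ½×11.61×2.5 = 14.51. P₂ (2.5–5.4 m) = ½(11.61+19.45)×2.9 = 45.03.
P_w = ½ γ_w h₂² = 0.5×9.81×2.9² = 41.25. Total = 14.51+45.03+41.25 = 100.8 kN/m.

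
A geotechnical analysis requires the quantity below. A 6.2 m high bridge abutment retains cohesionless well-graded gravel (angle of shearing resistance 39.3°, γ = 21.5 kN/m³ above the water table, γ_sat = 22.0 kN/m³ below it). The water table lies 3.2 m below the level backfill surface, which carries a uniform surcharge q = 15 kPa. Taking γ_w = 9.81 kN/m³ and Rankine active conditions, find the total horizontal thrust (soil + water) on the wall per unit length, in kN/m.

148 kN/m

K_a = tan²(45° − φ/2) = 0.2245.
γ' = 22.0 − 9.81 = 12.19 kN/m³. h₂ = H − d_w = 3.0 m.
σ'_h: at surface K_a·q = 3.367; at WT K_a(q+γd_w) = 18.81; at base K_a(q+γd_w+γ'h₂) = 27.02 kPa.
P₁ = ½(3.367+18.81)×3.2 = 35.48; P₂ = ½(18.81+27.02)×3.0 = 68.74; P_w = ½γ_w h₂² = 44.14.
Total = 35.48+68.74+44.14 = 148.4 kN/m.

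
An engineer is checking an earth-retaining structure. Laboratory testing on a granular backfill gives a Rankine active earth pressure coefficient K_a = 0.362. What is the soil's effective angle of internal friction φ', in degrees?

K_a = tan²(45° − φ/2) ⇒ 45° − φ/2 = arctan(√0.362) = 31.03°.
φ = 2(45° − 31.03°) = 27.93°.

27.9°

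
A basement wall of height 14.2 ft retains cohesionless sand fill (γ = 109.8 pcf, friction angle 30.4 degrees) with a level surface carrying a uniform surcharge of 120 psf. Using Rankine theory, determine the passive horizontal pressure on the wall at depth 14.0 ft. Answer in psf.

K_p = (1 + sin φ)/(1 − sin φ) = 3.049.
σ_v = γz + q = 109.8 × 14.0 + 120 = 1657 psf.
σ_h = K_p σ_v = 3.049 × 1657 = 5053 psf.

5050 psf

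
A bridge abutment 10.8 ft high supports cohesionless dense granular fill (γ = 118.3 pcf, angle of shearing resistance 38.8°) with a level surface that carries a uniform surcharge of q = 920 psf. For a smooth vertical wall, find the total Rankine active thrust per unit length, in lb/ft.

3860 lb/ft

K_a = tan²(45° − φ/2) = 0.2296.
Soil triangle: ½ K_a γ H² = 0.5×0.2296×118.3×10.8² = 1584 lb/ft.
Surcharge rectangle: K_a q H = 0.2296×920×10.8 = 2281 lb/ft.
Total = 1584 + 2281 = 3865 lb/ft.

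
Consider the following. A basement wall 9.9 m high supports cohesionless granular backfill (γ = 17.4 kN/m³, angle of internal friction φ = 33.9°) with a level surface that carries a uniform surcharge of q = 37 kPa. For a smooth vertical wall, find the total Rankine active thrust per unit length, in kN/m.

346 kN/m

K_a = tan²(45° − φ/2) = 0.2839.
Soil triangle: ½ K_a γ H² = 0.5×0.2839×17.4×9.9² = 242.1 kN/m.
Surcharge rectangle: K_a q H = 0.2839×37×9.9 = 104.0 kN/m.
Total = 242.1 + 104.0 = 346.1 kN/m.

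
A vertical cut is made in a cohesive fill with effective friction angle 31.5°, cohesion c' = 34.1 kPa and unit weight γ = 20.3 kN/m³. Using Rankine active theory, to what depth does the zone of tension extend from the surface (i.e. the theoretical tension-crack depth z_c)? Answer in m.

6.00 m

K_a = tan²(45° − 31.5°/2) = 0.3136; √K_a = 0.5600.
The active pressure is zero where K_a γ z = 2c√K_a, so z_c = 2c/(γ√K_a) = 2×34.1/(20.3×0.5600) = 5.999 m.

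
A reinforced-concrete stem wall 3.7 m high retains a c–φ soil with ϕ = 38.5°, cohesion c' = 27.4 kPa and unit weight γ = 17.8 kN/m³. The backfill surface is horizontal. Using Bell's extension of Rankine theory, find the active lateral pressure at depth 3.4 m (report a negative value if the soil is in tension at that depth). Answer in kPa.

K_a = (1 − sin φ)/(1 + sin φ) = 0.2327.
σ_a = K_a γ z − 2c√K_a = 0.2327×17.8×3.4 − 2×27.4×0.4823 = -12.35 kPa.

-12.4 kPa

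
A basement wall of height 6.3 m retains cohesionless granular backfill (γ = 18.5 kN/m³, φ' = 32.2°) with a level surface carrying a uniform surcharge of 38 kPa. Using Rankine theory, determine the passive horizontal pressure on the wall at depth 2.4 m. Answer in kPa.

270 kPa

K_p = (1 + sin φ)/(1 − sin φ) = 3.282.
σ_v = γz + q = 18.5 × 2.4 + 38 = 82.40 kPa.
σ_h = K_p σ_v = 3.282 × 82.40 = 270.4 kPa.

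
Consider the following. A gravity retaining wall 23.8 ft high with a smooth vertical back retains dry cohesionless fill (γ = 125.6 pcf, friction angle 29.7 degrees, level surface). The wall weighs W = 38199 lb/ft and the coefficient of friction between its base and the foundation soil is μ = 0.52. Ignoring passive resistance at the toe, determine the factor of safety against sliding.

K_a = tan²(45° − 29.7°/2) = 0.3374.
P_a = ½K_aγH² = 0.5×0.3374×125.6×23.8² = 12000 lb/ft, acting at H/3 = 7.933 ft above the base.
FS_sliding = μW / P_a = 0.52×38199 / 12000 = 1.655.

1.66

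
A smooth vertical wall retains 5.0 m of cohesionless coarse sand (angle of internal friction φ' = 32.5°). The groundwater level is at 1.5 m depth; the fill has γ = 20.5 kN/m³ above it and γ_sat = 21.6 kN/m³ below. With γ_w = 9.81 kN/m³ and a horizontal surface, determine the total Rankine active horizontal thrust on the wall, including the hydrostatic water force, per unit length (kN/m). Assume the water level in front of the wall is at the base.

K_a = tan²(45° − φ/2) = 0.3010.
γ' = 21.6 − 9.81 = 11.79 kN/m³. Depth below WT = 3.5 m.
σ'_h at WT = K_a γ d_w = 9.255 kPa; at base = 9.255 + K_a γ' × 3.5 = 21.68 kPa.
P₁ (0–1.5 m) = ½×9.255×1.5 = 6.941. P₂ (1.5–5.0 m) = ½(9.255+21.68)×3.5 = 54.13.
P_w = ½ γ_w h₂² = 0.5×9.81×3.5² = 60.09. Total = 6.941+54.13+60.09 = 121.2 kN/m.

121 kN/m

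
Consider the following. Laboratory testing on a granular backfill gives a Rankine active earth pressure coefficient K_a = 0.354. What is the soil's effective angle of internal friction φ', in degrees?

28.5°

K_a = tan²(45° − φ/2) ⇒ 45° − φ/2 = arctan(√0.354) = 30.75°.
φ = 2(45° − 30.75°) = 28.50°.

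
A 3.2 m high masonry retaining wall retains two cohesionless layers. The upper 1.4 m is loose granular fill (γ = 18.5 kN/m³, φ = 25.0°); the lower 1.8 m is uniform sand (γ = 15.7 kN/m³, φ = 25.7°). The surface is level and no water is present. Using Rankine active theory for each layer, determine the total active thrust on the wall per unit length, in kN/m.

K_a1 = tan²(45°−25.0°/2) = 0.4059; K_a2 = tan²(45°−25.7°/2) = 0.3950.
Layer 1: σ at base = K_a1 γ₁ h₁ = 10.51 kPa; P₁ = ½×10.51×1.4 = 7.358.
Layer 2: σ_v at top = γ₁h₁ = 25.90; σ_h top = K_a2×25.90 = 10.23; σ_h base = K_a2×(25.90+15.7×1.8) = 21.39.
P₂ = ½(10.23+21.39)×1.8 = 28.46. Total P_a = 7.358+28.46 = 35.82 kN/m.

35.8 kN/m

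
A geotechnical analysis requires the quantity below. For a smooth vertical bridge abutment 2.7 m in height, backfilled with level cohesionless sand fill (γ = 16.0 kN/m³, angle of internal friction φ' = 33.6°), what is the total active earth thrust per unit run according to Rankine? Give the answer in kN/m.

16.8 kN/m

K_a = tan²(45° − φ/2) = 0.2875.
P_a = ½ K_a γ H² = 0.5 × 0.2875 × 16.0 × 2.7² = 16.77 kN/m.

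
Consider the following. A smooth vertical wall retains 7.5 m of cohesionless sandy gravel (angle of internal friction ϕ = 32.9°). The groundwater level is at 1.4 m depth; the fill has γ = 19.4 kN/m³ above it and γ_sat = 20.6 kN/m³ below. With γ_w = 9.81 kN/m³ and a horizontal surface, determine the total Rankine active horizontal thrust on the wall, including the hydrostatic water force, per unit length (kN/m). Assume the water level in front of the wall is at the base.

K_a = tan²(45° − φ/2) = 0.2960.
γ' = 20.6 − 9.81 = 10.79 kN/m³. Depth below WT = 6.1 m.
σ'_h at WT = K_a γ d_w = 8.040 kPa; at base = 8.040 + K_a γ' × 6.1 = 27.52 kPa.
P₁ (0–1.4 m) = ½×8.040×1.4 = 5.628. P₂ (1.4–7.5 m) = ½(8.040+27.52)×6.1 = 108.5.
P_w = ½ γ_w h₂² = 0.5×9.81×6.1² = 182.5. Total = 5.628+108.5+182.5 = 296.6 kN/m.

297 kN/m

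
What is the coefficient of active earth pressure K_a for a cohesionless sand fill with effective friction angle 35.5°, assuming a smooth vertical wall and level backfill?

K_a = tan²(45° − φ/2) = tan²(27.25°) = 0.2653.

0.265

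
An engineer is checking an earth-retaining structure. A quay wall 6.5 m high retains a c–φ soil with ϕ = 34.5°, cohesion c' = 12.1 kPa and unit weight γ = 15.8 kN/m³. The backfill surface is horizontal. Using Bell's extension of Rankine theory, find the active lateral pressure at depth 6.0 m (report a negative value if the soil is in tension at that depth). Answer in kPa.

K_a = (1 − sin φ)/(1 + sin φ) = 0.2768.
σ_a = K_a γ z − 2c√K_a = 0.2768×15.8×6.0 − 2×12.1×0.5261 = 13.51 kPa.

13.5 kPa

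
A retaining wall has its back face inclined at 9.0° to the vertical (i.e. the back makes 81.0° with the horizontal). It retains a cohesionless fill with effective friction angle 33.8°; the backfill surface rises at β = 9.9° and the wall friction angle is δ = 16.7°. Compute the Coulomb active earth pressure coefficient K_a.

K_a = sin²(α+φ) / [sin²α · sin(α−δ) · (1 + √{sin(φ+δ)sin(φ−β) / (sin(α−δ)sin(α+β))})²].
With α = 81.0°, φ = 33.8°, δ = 16.7°, β = 9.9°: K_a = 0.3713.

0.371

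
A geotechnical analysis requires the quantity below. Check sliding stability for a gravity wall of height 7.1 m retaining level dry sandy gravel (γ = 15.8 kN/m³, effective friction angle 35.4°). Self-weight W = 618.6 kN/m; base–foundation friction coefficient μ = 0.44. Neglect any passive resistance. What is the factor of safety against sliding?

2.57

K_a = tan²(45° − 35.4°/2) = 0.2664.
P_a = ½K_aγH² = 0.5×0.2664×15.8×7.1² = 106.1 kN/m, acting at H/3 = 2.367 m above the base.
FS_sliding = μW / P_a = 0.44×618.6 / 106.1 = 2.566.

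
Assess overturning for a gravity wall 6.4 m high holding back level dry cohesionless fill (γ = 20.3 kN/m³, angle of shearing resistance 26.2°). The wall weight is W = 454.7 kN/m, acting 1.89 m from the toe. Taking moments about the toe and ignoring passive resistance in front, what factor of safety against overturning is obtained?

2.50

K_a = tan²(45° − 26.2°/2) = 0.3874.
P_a = ½K_aγH² = 0.5×0.3874×20.3×6.4² = 161.1 kN/m, acting at H/3 = 2.133 m above the base.
Overturning moment M_o = P_a × H/3 = 161.1 × 2.133 = 343.6.
Resisting moment M_r = W × 1.89 = 454.7 × 1.89 = 859.4.
FS_overturning = M_r/M_o = 859.4/343.6 = 2.501.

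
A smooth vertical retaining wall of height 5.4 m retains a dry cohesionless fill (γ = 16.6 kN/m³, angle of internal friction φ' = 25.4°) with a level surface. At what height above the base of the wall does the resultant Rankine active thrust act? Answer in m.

K_a = 0.3996.
The pressure distribution is triangular, so the resultant acts at H/3 above the base = 5.4/3 = 1.800 m.

1.80 m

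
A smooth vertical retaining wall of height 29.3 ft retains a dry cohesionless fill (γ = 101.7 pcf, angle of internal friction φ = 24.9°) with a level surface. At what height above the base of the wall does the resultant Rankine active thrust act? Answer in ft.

9.77 ft

K_a = 0.4074.
The pressure distribution is triangular, so the resultant acts at H/3 above the base = 29.3/3 = 9.767 ft.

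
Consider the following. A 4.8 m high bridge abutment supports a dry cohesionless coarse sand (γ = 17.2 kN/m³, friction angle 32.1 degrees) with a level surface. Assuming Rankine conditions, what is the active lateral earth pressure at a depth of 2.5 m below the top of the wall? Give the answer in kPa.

13.2 kPa

K_a = (1 − sin φ)/(1 + sin φ) = 0.3060.
σ_h = K_a γ z = 0.3060 × 17.2 × 2.5 = 13.16 kPa.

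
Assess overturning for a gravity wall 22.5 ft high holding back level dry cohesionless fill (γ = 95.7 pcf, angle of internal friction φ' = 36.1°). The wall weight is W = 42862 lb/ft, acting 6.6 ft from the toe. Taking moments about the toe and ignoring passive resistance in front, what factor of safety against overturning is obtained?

K_a = tan²(45° − 36.1°/2) = 0.2585.
P_a = ½K_aγH² = 0.5×0.2585×95.7×22.5² = 6262 lb/ft, acting at H/3 = 7.500 ft above the base.
Overturning moment M_o = P_a × H/3 = 6262 × 7.500 = 46960.
Resisting moment M_r = W × 6.6 = 42862 × 6.6 = 282900.
FS_overturning = M_r/M_o = 282900/46960 = 6.024.

6.02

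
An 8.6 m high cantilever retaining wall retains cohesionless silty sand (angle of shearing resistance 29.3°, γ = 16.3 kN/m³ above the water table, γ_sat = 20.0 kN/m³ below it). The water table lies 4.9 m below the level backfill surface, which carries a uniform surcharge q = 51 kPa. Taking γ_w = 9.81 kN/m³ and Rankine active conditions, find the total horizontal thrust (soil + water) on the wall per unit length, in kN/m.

410 kN/m

K_a = tan²(45° − φ/2) = 0.3428.
γ' = 20.0 − 9.81 = 10.19 kN/m³. h₂ = H − d_w = 3.7 m.
σ'_h: at surface K_a·q = 17.48; at WT K_a(q+γd_w) = 44.87; at base K_a(q+γd_w+γ'h₂) = 57.79 kPa.
P₁ = ½(17.48+44.87)×4.9 = 152.8; P₂ = ½(44.87+57.79)×3.7 = 189.9; P_w = ½γ_w h₂² = 67.15.
Total = 152.8+189.9+67.15 = 409.8 kN/m.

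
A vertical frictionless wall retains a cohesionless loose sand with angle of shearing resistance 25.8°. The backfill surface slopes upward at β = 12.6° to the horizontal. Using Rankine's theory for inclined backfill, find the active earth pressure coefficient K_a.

K_a = cos β · (cos β − √(cos²β − cos²φ)) / (cos β + √(cos²β − cos²φ)).
cos β = 0.9759, cos φ = 0.9003, √(cos²β − cos²φ) = 0.3766.
K_a = 0.9759 × (0.9759 − 0.3766)/(0.9759 + 0.3766) = 0.4324.

0.432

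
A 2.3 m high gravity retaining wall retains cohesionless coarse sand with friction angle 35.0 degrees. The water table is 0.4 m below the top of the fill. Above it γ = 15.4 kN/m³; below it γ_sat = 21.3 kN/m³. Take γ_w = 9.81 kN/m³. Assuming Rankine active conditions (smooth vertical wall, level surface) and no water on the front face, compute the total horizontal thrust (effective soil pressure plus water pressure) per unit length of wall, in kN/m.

K_a = tan²(45° − φ/2) = 0.2710.
γ' = 21.3 − 9.81 = 11.49 kN/m³. Depth below WT = 1.9 m.
σ'_h at WT = K_a γ d_w = 1.669 kPa; at base = 1.669 + K_a γ' × 1.9 = 7.585 kPa.
P₁ (0–0.4 m) = ½×1.669×0.4 = 0.3339. P₂ (0.4–2.3 m) = ½(1.669+7.585)×1.9 = 8.792.
P_w = ½ γ_w h₂² = 0.5×9.81×1.9² = 17.71. Total = 0.3339+8.792+17.71 = 26.83 kN/m.

26.8 kN/m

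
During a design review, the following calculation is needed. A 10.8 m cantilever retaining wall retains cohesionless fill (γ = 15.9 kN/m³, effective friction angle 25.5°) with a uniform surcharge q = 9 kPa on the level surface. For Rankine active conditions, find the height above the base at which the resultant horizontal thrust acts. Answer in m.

3.77 m

K_a = 0.3981.
Triangular part P₁ = ½K_aγH² = 369.2 at H/3 = 3.600 m; rectangular part P₂ = K_a q H = 38.70 at H/2 = 5.400 m.
ȳ = (P₁·3.600 + P₂·5.400)/(P₁+P₂) = 3.771 m.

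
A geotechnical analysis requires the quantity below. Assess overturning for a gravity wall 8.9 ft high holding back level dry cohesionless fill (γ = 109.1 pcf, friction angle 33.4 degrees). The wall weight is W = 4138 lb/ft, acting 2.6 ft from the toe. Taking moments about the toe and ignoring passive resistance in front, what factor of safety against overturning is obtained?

2.89

K_a = tan²(45° − 33.4°/2) = 0.2899.
P_a = ½K_aγH² = 0.5×0.2899×109.1×8.9² = 1253 lb/ft, acting at H/3 = 2.967 ft above the base.
Overturning moment M_o = P_a × H/3 = 1253 × 2.967 = 3716.
Resisting moment M_r = W × 2.6 = 4138 × 2.6 = 10760.
FS_overturning = M_r/M_o = 10760/3716 = 2.895.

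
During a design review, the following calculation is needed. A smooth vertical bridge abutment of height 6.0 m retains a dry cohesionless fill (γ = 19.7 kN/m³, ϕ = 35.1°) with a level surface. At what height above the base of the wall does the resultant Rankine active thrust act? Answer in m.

K_a = 0.2698.
The pressure distribution is triangular, so the resultant acts at H/3 above the base = 6.0/3 = 2.000 m.

2.00 m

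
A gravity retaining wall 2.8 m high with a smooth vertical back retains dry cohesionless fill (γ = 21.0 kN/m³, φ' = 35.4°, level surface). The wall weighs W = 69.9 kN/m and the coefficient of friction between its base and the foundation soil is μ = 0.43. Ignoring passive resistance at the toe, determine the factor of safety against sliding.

K_a = tan²(45° − 35.4°/2) = 0.2664.
P_a = ½K_aγH² = 0.5×0.2664×21.0×2.8² = 21.93 kN/m, acting at H/3 = 0.9333 m above the base.
FS_sliding = μW / P_a = 0.43×69.9 / 21.93 = 1.371.

1.37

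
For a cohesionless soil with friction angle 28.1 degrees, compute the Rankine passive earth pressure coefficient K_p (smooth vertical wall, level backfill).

2.78

K_p = (1 + sin φ)/(1 − sin φ) = tan²(45° + 28.1°/2) = 2.781.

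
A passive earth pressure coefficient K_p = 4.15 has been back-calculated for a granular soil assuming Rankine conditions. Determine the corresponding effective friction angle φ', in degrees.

37.7°

K_p = (1+sin φ)/(1−sin φ) ⇒ sin φ = (K_p − 1)/(K_p + 1) = 0.6117.
φ = arcsin(0.6117) = 37.71°.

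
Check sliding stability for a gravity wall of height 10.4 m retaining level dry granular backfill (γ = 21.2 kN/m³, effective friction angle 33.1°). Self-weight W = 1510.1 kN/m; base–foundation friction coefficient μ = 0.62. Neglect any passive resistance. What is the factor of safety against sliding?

K_a = tan²(45° − 33.1°/2) = 0.2936.
P_a = ½K_aγH² = 0.5×0.2936×21.2×10.4² = 336.6 kN/m, acting at H/3 = 3.467 m above the base.
FS_sliding = μW / P_a = 0.62×1510.1 / 336.6 = 2.782.

2.78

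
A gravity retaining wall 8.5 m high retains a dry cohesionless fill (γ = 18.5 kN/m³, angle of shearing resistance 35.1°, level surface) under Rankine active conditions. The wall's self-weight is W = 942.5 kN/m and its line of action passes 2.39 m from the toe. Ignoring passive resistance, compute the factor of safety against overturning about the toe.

K_a = tan²(45° − 35.1°/2) = 0.2698.
P_a = ½K_aγH² = 0.5×0.2698×18.5×8.5² = 180.3 kN/m, acting at H/3 = 2.833 m above the base.
Overturning moment M_o = P_a × H/3 = 180.3 × 2.833 = 511.0.
Resisting moment M_r = W × 2.39 = 942.5 × 2.39 = 2253.
FS_overturning = M_r/M_o = 2253/511.0 = 4.409.

4.41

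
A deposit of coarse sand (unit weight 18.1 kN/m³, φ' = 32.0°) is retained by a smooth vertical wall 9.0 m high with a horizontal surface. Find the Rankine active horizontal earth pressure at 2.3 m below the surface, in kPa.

12.8 kPa

K_a = (1 − sin φ)/(1 + sin φ) = 0.3073.
σ_h = K_a γ z = 0.3073 × 18.1 × 2.3 = 12.79 kPa.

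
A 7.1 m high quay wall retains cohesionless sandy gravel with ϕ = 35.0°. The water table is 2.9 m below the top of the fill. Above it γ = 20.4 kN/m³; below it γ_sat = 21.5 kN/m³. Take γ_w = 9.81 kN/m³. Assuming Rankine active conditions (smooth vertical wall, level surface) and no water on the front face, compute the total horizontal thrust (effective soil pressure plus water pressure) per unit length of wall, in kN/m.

K_a = tan²(45° − φ/2) = 0.2710.
γ' = 21.5 − 9.81 = 11.69 kN/m³. Depth below WT = 4.2 m.
σ'_h at WT = K_a γ d_w = 16.03 kPa; at base = 16.03 + K_a γ' × 4.2 = 29.34 kPa.
P₁ (0–2.9 m) = ½×16.03×2.9 = 23.25. P₂ (2.9–7.1 m) = ½(16.03+29.34)×4.2 = 95.27.
P_w = ½ γ_w h₂² = 0.5×9.81×4.2² = 86.52. Total = 23.25+95.27+86.52 = 205.0 kN/m.

205 kN/m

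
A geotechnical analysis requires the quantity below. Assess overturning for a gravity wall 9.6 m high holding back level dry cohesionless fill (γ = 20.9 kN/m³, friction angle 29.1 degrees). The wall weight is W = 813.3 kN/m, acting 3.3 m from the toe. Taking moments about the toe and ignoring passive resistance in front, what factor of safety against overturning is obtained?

K_a = tan²(45° − 29.1°/2) = 0.3456.
P_a = ½K_aγH² = 0.5×0.3456×20.9×9.6² = 332.8 kN/m, acting at H/3 = 3.200 m above the base.
Overturning moment M_o = P_a × H/3 = 332.8 × 3.200 = 1065.
Resisting moment M_r = W × 3.3 = 813.3 × 3.3 = 2684.
FS_overturning = M_r/M_o = 2684/1065 = 2.520.

2.52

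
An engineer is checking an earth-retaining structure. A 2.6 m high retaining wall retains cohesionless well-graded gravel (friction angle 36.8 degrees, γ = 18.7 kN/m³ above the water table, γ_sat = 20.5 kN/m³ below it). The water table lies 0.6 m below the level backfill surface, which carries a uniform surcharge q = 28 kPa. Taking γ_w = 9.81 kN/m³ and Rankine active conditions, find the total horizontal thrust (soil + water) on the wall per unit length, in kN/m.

K_a = tan²(45° − φ/2) = 0.2508.
γ' = 20.5 − 9.81 = 10.69 kN/m³. h₂ = H − d_w = 2.0 m.
σ'_h: at surface K_a·q = 7.021; at WT K_a(q+γd_w) = 9.835; at base K_a(q+γd_w+γ'h₂) = 15.20 kPa.
P₁ = ½(7.021+9.835)×0.6 = 5.057; P₂ = ½(9.835+15.20)×2.0 = 25.03; P_w = ½γ_w h₂² = 19.62.
Total = 5.057+25.03+19.62 = 49.71 kN/m.

49.7 kN/m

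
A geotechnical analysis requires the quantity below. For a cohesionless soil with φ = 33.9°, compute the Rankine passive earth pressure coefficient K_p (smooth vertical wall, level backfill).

K_p = (1 + sin φ)/(1 − sin φ) = tan²(45° + 33.9°/2) = 3.522.

3.52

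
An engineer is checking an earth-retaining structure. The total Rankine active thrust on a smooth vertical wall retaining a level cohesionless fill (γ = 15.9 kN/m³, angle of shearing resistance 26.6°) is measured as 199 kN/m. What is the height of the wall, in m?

8.10 m

K_a = 0.3814. P_a = ½ K_a γ H² ⇒ H = √(2P_a/(K_a γ)).
H = √(2×199/(0.3814×15.9)) = 8.101 m.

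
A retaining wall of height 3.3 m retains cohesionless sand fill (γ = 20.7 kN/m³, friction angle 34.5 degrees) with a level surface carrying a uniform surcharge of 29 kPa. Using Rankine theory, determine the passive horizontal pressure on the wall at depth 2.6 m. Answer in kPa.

K_p = (1 + sin φ)/(1 − sin φ) = 3.613.
σ_v = γz + q = 20.7 × 2.6 + 29 = 82.82 kPa.
σ_h = K_p σ_v = 3.613 × 82.82 = 299.2 kPa.

299 kPa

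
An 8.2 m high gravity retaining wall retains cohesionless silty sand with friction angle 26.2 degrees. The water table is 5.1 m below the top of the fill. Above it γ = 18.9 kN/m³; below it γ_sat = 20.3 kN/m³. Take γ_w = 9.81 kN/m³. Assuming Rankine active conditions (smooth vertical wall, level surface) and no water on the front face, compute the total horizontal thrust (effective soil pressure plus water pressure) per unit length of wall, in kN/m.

278 kN/m

K_a = tan²(45° − φ/2) = 0.3874.
γ' = 20.3 − 9.81 = 10.49 kN/m³. Depth below WT = 3.1 m.
σ'_h at WT = K_a γ d_w = 37.35 kPa; at base = 37.35 + K_a γ' × 3.1 = 49.94 kPa.
P₁ (0–5.1 m) = ½×37.35×5.1 = 95.23. P₂ (5.1–8.2 m) = ½(37.35+49.94)×3.1 = 135.3.
P_w = ½ γ_w h₂² = 0.5×9.81×3.1² = 47.14. Total = 95.23+135.3+47.14 = 277.7 kN/m.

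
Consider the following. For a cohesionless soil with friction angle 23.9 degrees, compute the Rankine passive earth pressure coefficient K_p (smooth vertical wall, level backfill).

2.36

K_p = (1 + sin φ)/(1 − sin φ) = tan²(45° + 23.9°/2) = 2.362.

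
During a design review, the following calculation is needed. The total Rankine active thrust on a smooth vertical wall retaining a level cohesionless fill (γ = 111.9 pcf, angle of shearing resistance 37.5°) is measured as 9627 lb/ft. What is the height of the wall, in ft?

K_a = 0.2432. P_a = ½ K_a γ H² ⇒ H = √(2P_a/(K_a γ)).
H = √(2×9627/(0.2432×111.9)) = 26.60 ft.

26.6 ft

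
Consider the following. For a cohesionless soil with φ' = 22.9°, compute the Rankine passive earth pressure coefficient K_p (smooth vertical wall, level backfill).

2.27

K_p = (1 + sin φ)/(1 − sin φ) = tan²(45° + 22.9°/2) = 2.274.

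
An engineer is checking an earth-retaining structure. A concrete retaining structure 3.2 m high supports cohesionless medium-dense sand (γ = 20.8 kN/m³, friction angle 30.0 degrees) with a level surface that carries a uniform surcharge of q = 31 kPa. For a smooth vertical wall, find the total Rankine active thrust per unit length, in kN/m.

68.6 kN/m

K_a = tan²(45° − φ/2) = 0.3333.
Soil triangle: ½ K_a γ H² = 0.5×0.3333×20.8×3.2² = 35.50 kN/m.
Surcharge rectangle: K_a q H = 0.3333×31×3.2 = 33.07 kN/m.
Total = 35.50 + 33.07 = 68.57 kN/m.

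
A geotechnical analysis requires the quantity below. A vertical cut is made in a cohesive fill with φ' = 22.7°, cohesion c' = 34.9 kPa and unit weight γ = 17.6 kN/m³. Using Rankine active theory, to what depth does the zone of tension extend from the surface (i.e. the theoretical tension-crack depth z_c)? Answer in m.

5.96 m

K_a = tan²(45° − 22.7°/2) = 0.4431; √K_a = 0.6657.
The active pressure is zero where K_a γ z = 2c√K_a, so z_c = 2c/(γ√K_a) = 2×34.9/(17.6×0.6657) = 5.958 m.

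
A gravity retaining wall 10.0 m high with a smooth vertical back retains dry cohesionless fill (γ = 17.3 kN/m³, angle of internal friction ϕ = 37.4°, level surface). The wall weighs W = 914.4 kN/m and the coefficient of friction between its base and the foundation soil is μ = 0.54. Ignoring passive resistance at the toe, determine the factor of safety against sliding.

K_a = tan²(45° − 37.4°/2) = 0.2443.
P_a = ½K_aγH² = 0.5×0.2443×17.3×10.0² = 211.3 kN/m, acting at H/3 = 3.333 m above the base.
FS_sliding = μW / P_a = 0.54×914.4 / 211.3 = 2.337.

2.34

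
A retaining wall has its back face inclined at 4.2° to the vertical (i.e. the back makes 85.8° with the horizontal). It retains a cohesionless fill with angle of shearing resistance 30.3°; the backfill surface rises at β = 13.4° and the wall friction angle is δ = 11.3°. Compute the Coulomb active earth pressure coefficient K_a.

K_a = sin²(α+φ) / [sin²α · sin(α−δ) · (1 + √{sin(φ+δ)sin(φ−β) / (sin(α−δ)sin(α+β))})²].
With α = 85.8°, φ = 30.3°, δ = 11.3°, β = 13.4°: K_a = 0.3999.

0.400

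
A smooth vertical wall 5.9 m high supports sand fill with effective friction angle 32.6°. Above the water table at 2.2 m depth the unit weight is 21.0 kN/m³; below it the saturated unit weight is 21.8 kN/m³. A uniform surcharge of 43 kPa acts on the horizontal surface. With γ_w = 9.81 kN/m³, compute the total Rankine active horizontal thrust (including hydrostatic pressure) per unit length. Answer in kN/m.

K_a = tan²(45° − φ/2) = 0.2997.
γ' = 21.8 − 9.81 = 11.99 kN/m³. h₂ = H − d_w = 3.7 m.
σ'_h: at surface K_a·q = 12.89; at WT K_a(q+γd_w) = 26.74; at base K_a(q+γd_w+γ'h₂) = 40.03 kPa.
P₁ = ½(12.89+26.74)×2.2 = 43.59; P₂ = ½(26.74+40.03)×3.7 = 123.5; P_w = ½γ_w h₂² = 67.15.
Total = 43.59+123.5+67.15 = 234.3 kN/m.

234 kN/m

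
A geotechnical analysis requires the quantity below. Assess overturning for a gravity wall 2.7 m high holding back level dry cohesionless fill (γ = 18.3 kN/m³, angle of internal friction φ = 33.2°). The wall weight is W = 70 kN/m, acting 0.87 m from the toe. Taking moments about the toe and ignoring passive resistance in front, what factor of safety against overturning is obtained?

3.47

K_a = tan²(45° − 33.2°/2) = 0.2924.
P_a = ½K_aγH² = 0.5×0.2924×18.3×2.7² = 19.50 kN/m, acting at H/3 = 0.9000 m above the base.
Overturning moment M_o = P_a × H/3 = 19.50 × 0.9000 = 17.55.
Resisting moment M_r = W × 0.87 = 70 × 0.87 = 60.90.
FS_overturning = M_r/M_o = 60.90/17.55 = 3.470.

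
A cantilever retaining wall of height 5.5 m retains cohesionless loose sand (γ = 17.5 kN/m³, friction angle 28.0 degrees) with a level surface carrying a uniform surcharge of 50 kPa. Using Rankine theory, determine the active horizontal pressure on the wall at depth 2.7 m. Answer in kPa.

K_a = (1 − sin φ)/(1 + sin φ) = 0.3610.
σ_v = γz + q = 17.5 × 2.7 + 50 = 97.25 kPa.
σ_h = K_a σ_v = 0.3610 × 97.25 = 35.11 kPa.

35.1 kPa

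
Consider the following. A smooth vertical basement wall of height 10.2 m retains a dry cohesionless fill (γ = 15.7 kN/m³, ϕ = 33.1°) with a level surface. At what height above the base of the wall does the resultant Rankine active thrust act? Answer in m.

K_a = 0.2936.
The pressure distribution is triangular, so the resultant acts at H/3 above the base = 10.2/3 = 3.400 m.

3.40 m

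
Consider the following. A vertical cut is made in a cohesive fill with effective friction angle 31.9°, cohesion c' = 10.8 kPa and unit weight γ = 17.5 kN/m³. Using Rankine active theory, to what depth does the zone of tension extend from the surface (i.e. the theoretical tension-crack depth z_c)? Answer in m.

K_a = tan²(45° − 31.9°/2) = 0.3085; √K_a = 0.5555.
The active pressure is zero where K_a γ z = 2c√K_a, so z_c = 2c/(γ√K_a) = 2×10.8/(17.5×0.5555) = 2.222 m.

2.22 m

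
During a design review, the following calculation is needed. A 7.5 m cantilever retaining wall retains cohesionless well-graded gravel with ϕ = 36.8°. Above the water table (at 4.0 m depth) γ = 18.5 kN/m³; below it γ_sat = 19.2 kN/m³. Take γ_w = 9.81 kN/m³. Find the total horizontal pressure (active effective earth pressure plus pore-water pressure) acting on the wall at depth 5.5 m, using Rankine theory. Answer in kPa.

36.8 kPa

K_a = (1 − sin φ)/(1 + sin φ) = 0.2508.
γ' = 19.2 − 9.81 = 9.390 kN/m³.
Effective vertical stress at 5.5 m: σ'_v = 18.5×4.0 + 9.390×1.50 = 88.08 kPa.
σ'_h = K_a σ'_v = 0.2508 × 88.08 = 22.09 kPa; u = γ_w × 1.50 = 14.71 kPa.
Total σ_h = 22.09 + 14.71 = 36.80 kPa.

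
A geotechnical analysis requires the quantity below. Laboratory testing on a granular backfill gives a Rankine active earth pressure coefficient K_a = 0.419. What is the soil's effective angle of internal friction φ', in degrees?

24.2°

K_a = tan²(45° − φ/2) ⇒ 45° − φ/2 = arctan(√0.419) = 32.92°.
φ = 2(45° − 32.92°) = 24.17°.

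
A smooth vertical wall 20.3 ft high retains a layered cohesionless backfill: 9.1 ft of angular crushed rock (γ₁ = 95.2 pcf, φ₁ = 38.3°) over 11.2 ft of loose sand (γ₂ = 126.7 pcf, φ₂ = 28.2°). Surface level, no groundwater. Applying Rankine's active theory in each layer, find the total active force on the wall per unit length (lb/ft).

K_a1 = tan²(45°−38.3°/2) = 0.2347; K_a2 = tan²(45°−28.2°/2) = 0.3582.
Layer 1: σ at base = K_a1 γ₁ h₁ = 203.4 psf; P₁ = ½×203.4×9.1 = 925.3.
Layer 2: σ_v at top = γ₁h₁ = 866.3; σ_h top = K_a2×866.3 = 310.3; σ_h base = K_a2×(866.3+126.7×11.2) = 818.6.
P₂ = ½(310.3+818.6)×11.2 = 6322. Total P_a = 925.3+6322 = 7247 lb/ft.

7250 lb/ft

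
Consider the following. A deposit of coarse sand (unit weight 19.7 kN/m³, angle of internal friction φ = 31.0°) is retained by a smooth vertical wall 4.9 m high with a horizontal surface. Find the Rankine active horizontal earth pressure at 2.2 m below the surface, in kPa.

13.9 kPa

K_a = (1 − sin φ)/(1 + sin φ) = 0.3201.
σ_h = K_a γ z = 0.3201 × 19.7 × 2.2 = 13.87 kPa.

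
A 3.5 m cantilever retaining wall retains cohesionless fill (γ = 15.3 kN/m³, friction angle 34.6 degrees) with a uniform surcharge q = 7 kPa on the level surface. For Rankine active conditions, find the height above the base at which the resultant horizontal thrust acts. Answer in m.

1.29 m

K_a = 0.2756.
Triangular part P₁ = ½K_aγH² = 25.83 at H/3 = 1.167 m; rectangular part P₂ = K_a q H = 6.753 at H/2 = 1.750 m.
ȳ = (P₁·1.167 + P₂·1.750)/(P₁+P₂) = 1.288 m.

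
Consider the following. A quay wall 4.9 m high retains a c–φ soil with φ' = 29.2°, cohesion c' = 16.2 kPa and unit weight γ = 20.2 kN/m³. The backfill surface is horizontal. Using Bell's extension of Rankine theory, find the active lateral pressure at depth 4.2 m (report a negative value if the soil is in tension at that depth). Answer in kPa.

10.2 kPa

K_a = (1 − sin φ)/(1 + sin φ) = 0.3442.
σ_a = K_a γ z − 2c√K_a = 0.3442×20.2×4.2 − 2×16.2×0.5867 = 10.19 kPa.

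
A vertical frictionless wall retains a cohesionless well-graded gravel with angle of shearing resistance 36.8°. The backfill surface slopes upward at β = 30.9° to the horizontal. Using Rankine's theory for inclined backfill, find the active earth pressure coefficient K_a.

0.404

K_a = cos β · (cos β − √(cos²β − cos²φ)) / (cos β + √(cos²β − cos²φ)).
cos β = 0.8581, cos φ = 0.8007, √(cos²β − cos²φ) = 0.3084.
K_a = 0.8581 × (0.8581 − 0.3084)/(0.8581 + 0.3084) = 0.4044.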